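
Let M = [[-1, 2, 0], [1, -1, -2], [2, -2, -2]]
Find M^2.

[[3, -4, -4], [-6, 7, 6], [-8, 10, 8]]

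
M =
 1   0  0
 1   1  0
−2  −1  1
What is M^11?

M = I + N where N = [[0, 0, 0], [1, 0, 0], [−2, −1, 0]] is strictly lower-triangular, so N^3 = 0.
(I + N)^11 = I + 11·N + 55·N^2 = [[1, 0, 0], [11, 1, 0], [−77, −11, 1]].

[[1, 0, 0], [11, 1, 0], [−77, −11, 1]]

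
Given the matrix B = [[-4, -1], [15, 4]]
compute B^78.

[[1, 0], [0, 1]]

B² = I (check: tr B = 0 and det B = -1), so B^78 = I since 78 is even.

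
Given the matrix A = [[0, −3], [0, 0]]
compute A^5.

[[0, 0], [0, 0]]

A is strictly triangular, hence nilpotent: A^2 = 0, so A^5 = 0.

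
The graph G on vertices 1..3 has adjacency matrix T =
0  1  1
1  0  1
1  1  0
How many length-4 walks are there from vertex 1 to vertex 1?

6

The number of length-4 walks from vertex 1 to vertex 1 is entry (1,1) of T⁴, where T is the adjacency matrix.
T² = [[2, 1, 1], [1, 2, 1], [1, 1, 2]]
T³ = [[2, 3, 3], [3, 2, 3], [3, 3, 2]]
T⁴ = [[6, 5, 5], [5, 6, 5], [5, 5, 6]]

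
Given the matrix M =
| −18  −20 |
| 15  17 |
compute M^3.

tr M = −1 and det M = −6, so the characteristic polynomial is λ² − (−1)λ + (−6) with roots −3 and 2.
Eigenvectors give P = [[−4, −1], [3, 1]] with P⁻¹ = [[−1, −1], [3, 4]], and M = P·diag(−3, 2)·P⁻¹.
Then M^3 = P·diag(−27, 8)·P⁻¹ = [[108, −8], [−81, 8]] · [[−1, −1], [3, 4]] = [[−132, −140], [105, 113]].

[[−132, −140], [105, 113]]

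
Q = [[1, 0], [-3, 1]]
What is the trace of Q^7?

2

Q = I + N where N = [[0, 0], [-3, 0]] is strictly lower-triangular, so N^2 = 0.
(I + N)^7 = I + 7·N = [[1, 0], [-21, 1]].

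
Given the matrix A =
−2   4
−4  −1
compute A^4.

[[0, 324], [−324, 81]]

A^2 = [[−12, −12], [12, −15]]
A^3 = [[72, −36], [36, 63]]
A^4 = [[0, 324], [−324, 81]]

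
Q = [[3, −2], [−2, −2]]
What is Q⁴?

[[173, −42], [−42, 68]]

Q² = [[13, −2], [−2, 8]]
Q³ = [[43, −22], [−22, −12]]
Q⁴ = [[173, −42], [−42, 68]]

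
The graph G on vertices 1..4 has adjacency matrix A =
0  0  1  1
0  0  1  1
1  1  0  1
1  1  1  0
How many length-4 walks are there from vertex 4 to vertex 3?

The number of length-4 walks from vertex 4 to vertex 3 is entry (4,3) of A⁴, where A is the adjacency matrix.
A² = [[2, 2, 1, 1], [2, 2, 1, 1], [1, 1, 3, 2], [1, 1, 2, 3]]
A³ = [[2, 2, 5, 5], [2, 2, 5, 5], [5, 5, 4, 5], [5, 5, 5, 4]]
A⁴ = [[10, 10, 9, 9], [10, 10, 9, 9], [9, 9, 15, 14], [9, 9, 14, 15]]

14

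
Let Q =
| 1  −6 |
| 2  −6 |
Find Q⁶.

tr Q = −5 and det Q = 6, so the characteristic polynomial is λ² − (−5)λ + (6) with roots −3 and −2.
Eigenvectors give P = [[−3, 2], [−2, 1]] with P⁻¹ = [[1, −2], [2, −3]], and Q = P·diag(−3, −2)·P⁻¹.
Then Q⁶ = P·diag(729, 64)·P⁻¹ = [[−2187, 128], [−1458, 64]] · [[1, −2], [2, −3]] = [[−1931, 3990], [−1330, 2724]].

[[−1931, 3990], [−1330, 2724]]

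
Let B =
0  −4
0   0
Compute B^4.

[[0, 0], [0, 0]]

B^2 = [[0, 0], [0, 0]]
B^3 = [[0, 0], [0, 0]]
B^4 = [[0, 0], [0, 0]]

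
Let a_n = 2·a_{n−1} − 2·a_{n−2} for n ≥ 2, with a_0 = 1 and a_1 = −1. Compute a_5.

With companion matrix B = [[2, −2], [1, 0]], [a_n, a_{n−1}]ᵀ = B·[a_{n−1}, a_{n−2}]ᵀ, so [a_5, a_4]ᵀ = B⁴·[a_1, a_0]ᵀ.
B⁴ = [[−4, 0], [0, −4]], giving [a_5, a_4]ᵀ = [[4], [−4]].

4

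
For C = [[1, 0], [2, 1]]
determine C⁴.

C = I + N where N = [[0, 0], [2, 0]] is strictly lower-triangular, so N² = 0.
(I + N)⁴ = I + 4·N = [[1, 0], [8, 1]].

[[1, 0], [8, 1]]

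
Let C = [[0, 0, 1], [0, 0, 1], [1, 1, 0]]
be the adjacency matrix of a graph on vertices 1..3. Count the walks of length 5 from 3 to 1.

4

The number of length-5 walks from vertex 3 to vertex 1 is entry (3,1) of C^5, where C is the adjacency matrix.
C^2 = [[1, 1, 0], [1, 1, 0], [0, 0, 2]]
C^3 = [[0, 0, 2], [0, 0, 2], [2, 2, 0]]
C^4 = [[2, 2, 0], [2, 2, 0], [0, 0, 4]]
C^5 = [[0, 0, 4], [0, 0, 4], [4, 4, 0]]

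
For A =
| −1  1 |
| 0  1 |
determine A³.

A² = [[1, 0], [0, 1]]
A³ = [[−1, 1], [0, 1]]

[[−1, 1], [0, 1]]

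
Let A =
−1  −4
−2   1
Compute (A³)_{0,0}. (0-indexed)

−9

A² = [[9, 0], [0, 9]]
A³ = [[−9, −36], [−18, 9]]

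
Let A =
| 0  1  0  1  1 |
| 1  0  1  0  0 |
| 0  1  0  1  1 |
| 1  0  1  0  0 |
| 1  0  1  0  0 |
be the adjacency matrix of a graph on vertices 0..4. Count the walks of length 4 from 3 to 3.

12

The number of length-4 walks from vertex 3 to vertex 3 is entry (3,3) of A⁴, where A is the adjacency matrix.
A² = [[3, 0, 3, 0, 0], [0, 2, 0, 2, 2], [3, 0, 3, 0, 0], [0, 2, 0, 2, 2], [0, 2, 0, 2, 2]]
A³ = [[0, 6, 0, 6, 6], [6, 0, 6, 0, 0], [0, 6, 0, 6, 6], [6, 0, 6, 0, 0], [6, 0, 6, 0, 0]]
A⁴ = [[18, 0, 18, 0, 0], [0, 12, 0, 12, 12], [18, 0, 18, 0, 0], [0, 12, 0, 12, 12], [0, 12, 0, 12, 12]]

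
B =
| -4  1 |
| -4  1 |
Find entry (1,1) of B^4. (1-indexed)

B^2 = [[12, -3], [12, -3]]
B^3 = [[-36, 9], [-36, 9]]
B^4 = [[108, -27], [108, -27]]

108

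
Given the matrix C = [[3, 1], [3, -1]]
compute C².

[[12, 2], [6, 4]]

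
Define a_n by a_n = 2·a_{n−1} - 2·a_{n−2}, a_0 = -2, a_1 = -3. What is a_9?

-48

With companion matrix A = [[2, -2], [1, 0]], [a_n, a_{n−1}]ᵀ = A·[a_{n−1}, a_{n−2}]ᵀ, so [a_9, a_8]ᵀ = A^8·[a_1, a_0]ᵀ.
A^8 = [[16, 0], [0, 16]], giving [a_9, a_8]ᵀ = [[-48], [-32]].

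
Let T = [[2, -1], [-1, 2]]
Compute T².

[[5, -4], [-4, 5]]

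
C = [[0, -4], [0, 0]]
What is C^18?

C is strictly triangular, hence nilpotent: C^2 = 0, so C^18 = 0.

[[0, 0], [0, 0]]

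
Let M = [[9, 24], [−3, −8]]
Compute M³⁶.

[[9, 24], [−3, −8]]

M² = M (a projection; rank 1, trace 1), so M³⁶ = M.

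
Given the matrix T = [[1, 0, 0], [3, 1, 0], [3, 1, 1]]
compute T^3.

[[1, 0, 0], [9, 1, 0], [18, 3, 1]]

T = I + N where N = [[0, 0, 0], [3, 0, 0], [3, 1, 0]] is strictly lower-triangular, so N^3 = 0.
(I + N)^3 = I + 3·N + 3·N^2 = [[1, 0, 0], [9, 1, 0], [18, 3, 1]].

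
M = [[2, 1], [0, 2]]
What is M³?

[[8, 12], [0, 8]]

M² = [[4, 4], [0, 4]]
M³ = [[8, 12], [0, 8]]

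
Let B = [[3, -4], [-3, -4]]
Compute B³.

B² = [[21, 4], [3, 28]]
B³ = [[51, -100], [-75, -124]]

[[51, -100], [-75, -124]]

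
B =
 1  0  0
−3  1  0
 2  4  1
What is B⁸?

[[1, 0, 0], [−24, 1, 0], [−320, 32, 1]]

B = I + N where N = [[0, 0, 0], [−3, 0, 0], [2, 4, 0]] is strictly lower-triangular, so N³ = 0.
(I + N)⁸ = I + 8·N + 28·N² = [[1, 0, 0], [−24, 1, 0], [−320, 32, 1]].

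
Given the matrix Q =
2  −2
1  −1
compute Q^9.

[[2, −2], [1, −1]]

Q² = Q (a projection; rank 1, trace 1), so Q^9 = Q.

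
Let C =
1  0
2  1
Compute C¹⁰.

[[1, 0], [20, 1]]

C = I + N where N = [[0, 0], [2, 0]] is strictly lower-triangular, so N² = 0.
(I + N)¹⁰ = I + 10·N = [[1, 0], [20, 1]].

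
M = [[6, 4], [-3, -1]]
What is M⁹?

[[77196, 76684], [-57513, -57001]]

tr M = 5 and det M = 6, so the characteristic polynomial is λ² − (5)λ + (6) with roots 3 and 2.
Eigenvectors give P = [[4, 1], [-3, -1]] with P⁻¹ = [[1, 1], [-3, -4]], and M = P·diag(3, 2)·P⁻¹.
Then M⁹ = P·diag(19683, 512)·P⁻¹ = [[78732, 512], [-59049, -512]] · [[1, 1], [-3, -4]] = [[77196, 76684], [-57513, -57001]].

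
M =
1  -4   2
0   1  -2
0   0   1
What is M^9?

[[1, -36, 306], [0, 1, -18], [0, 0, 1]]

M = I + N where N = [[0, -4, 2], [0, 0, -2], [0, 0, 0]] is strictly upper-triangular, so N^3 = 0.
(I + N)^9 = I + 9·N + 36·N^2 = [[1, -36, 306], [0, 1, -18], [0, 0, 1]].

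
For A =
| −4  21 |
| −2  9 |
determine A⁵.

[[−1234, 4431], [−422, 1509]]

tr A = 5 and det A = 6, so the characteristic polynomial is λ² − (5)λ + (6) with roots 3 and 2.
Eigenvectors give P = [[−3, 7], [−1, 2]] with P⁻¹ = [[2, −7], [1, −3]], and A = P·diag(3, 2)·P⁻¹.
Then A⁵ = P·diag(243, 32)·P⁻¹ = [[−729, 224], [−243, 64]] · [[2, −7], [1, −3]] = [[−1234, 4431], [−422, 1509]].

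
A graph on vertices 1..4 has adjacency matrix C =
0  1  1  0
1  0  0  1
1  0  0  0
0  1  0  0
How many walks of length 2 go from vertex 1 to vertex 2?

0

The number of length-2 walks from vertex 1 to vertex 2 is entry (1,2) of C², where C is the adjacency matrix.
C² = [[2, 0, 0, 1], [0, 2, 1, 0], [0, 1, 1, 0], [1, 0, 0, 1]]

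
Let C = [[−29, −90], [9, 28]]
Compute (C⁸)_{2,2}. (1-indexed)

−2294

tr C = −1 and det C = −2, so the characteristic polynomial is λ² − (−1)λ + (−2) with roots −2 and 1.
Eigenvectors give P = [[10, −3], [−3, 1]] with P⁻¹ = [[1, 3], [3, 10]], and C = P·diag(−2, 1)·P⁻¹.
Then C⁸ = P·diag(256, 1)·P⁻¹ = [[2560, −3], [−768, 1]] · [[1, 3], [3, 10]] = [[2551, 7650], [−765, −2294]].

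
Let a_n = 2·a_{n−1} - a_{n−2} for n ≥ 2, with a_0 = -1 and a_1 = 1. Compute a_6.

11

With companion matrix A = [[2, -1], [1, 0]], [a_n, a_{n−1}]ᵀ = A·[a_{n−1}, a_{n−2}]ᵀ, so [a_6, a_5]ᵀ = A^5·[a_1, a_0]ᵀ.
A^5 = [[6, -5], [5, -4]], giving [a_6, a_5]ᵀ = [[11], [9]].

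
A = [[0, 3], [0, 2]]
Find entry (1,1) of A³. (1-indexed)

A² = [[0, 6], [0, 4]]
A³ = [[0, 12], [0, 8]]

0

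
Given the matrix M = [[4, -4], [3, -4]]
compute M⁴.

M² = [[4, 0], [0, 4]]
M³ = [[16, -16], [12, -16]]
M⁴ = [[16, 0], [0, 16]]

[[16, 0], [0, 16]]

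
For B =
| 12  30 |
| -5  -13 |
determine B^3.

tr B = -1 and det B = -6, so the characteristic polynomial is λ² − (-1)λ + (-6) with roots -3 and 2.
Eigenvectors give P = [[-2, 3], [1, -1]] with P⁻¹ = [[1, 3], [1, 2]], and B = P·diag(-3, 2)·P⁻¹.
Then B^3 = P·diag(-27, 8)·P⁻¹ = [[54, 24], [-27, -8]] · [[1, 3], [1, 2]] = [[78, 210], [-35, -97]].

[[78, 210], [-35, -97]]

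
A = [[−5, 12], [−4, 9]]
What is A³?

[[−77, 156], [−52, 105]]

tr A = 4 and det A = 3, so the characteristic polynomial is λ² − (4)λ + (3) with roots 3 and 1.
Eigenvectors give P = [[−3, 2], [−2, 1]] with P⁻¹ = [[1, −2], [2, −3]], and A = P·diag(3, 1)·P⁻¹.
Then A³ = P·diag(27, 1)·P⁻¹ = [[−81, 2], [−54, 1]] · [[1, −2], [2, −3]] = [[−77, 156], [−52, 105]].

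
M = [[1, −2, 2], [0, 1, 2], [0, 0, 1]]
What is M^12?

[[1, −24, −240], [0, 1, 24], [0, 0, 1]]

M = I + N where N = [[0, −2, 2], [0, 0, 2], [0, 0, 0]] is strictly upper-triangular, so N^3 = 0.
(I + N)^12 = I + 12·N + 66·N^2 = [[1, −24, −240], [0, 1, 24], [0, 0, 1]].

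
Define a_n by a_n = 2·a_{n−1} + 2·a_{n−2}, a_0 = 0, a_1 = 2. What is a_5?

88

With companion matrix B = [[2, 2], [1, 0]], [a_n, a_{n−1}]ᵀ = B·[a_{n−1}, a_{n−2}]ᵀ, so [a_5, a_4]ᵀ = B^4·[a_1, a_0]ᵀ.
B^4 = [[44, 32], [16, 12]], giving [a_5, a_4]ᵀ = [[88], [32]].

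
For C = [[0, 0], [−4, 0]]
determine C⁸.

[[0, 0], [0, 0]]

C is strictly triangular, hence nilpotent: C² = 0, so C⁸ = 0.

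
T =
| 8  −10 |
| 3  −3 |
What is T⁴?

[[406, −650], [195, −309]]

tr T = 5 and det T = 6, so the characteristic polynomial is λ² − (5)λ + (6) with roots 3 and 2.
Eigenvectors give P = [[2, −5], [1, −3]] with P⁻¹ = [[3, −5], [1, −2]], and T = P·diag(3, 2)·P⁻¹.
Then T⁴ = P·diag(81, 16)·P⁻¹ = [[162, −80], [81, −48]] · [[3, −5], [1, −2]] = [[406, −650], [195, −309]].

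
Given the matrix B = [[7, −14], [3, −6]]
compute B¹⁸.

B² = B (a projection; rank 1, trace 1), so B¹⁸ = B.

[[7, −14], [3, −6]]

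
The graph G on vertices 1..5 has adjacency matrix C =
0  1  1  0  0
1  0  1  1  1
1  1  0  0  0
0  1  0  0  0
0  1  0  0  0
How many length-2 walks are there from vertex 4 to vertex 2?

0

The number of length-2 walks from vertex 4 to vertex 2 is entry (4,2) of C², where C is the adjacency matrix.
C² = [[2, 1, 1, 1, 1], [1, 4, 1, 0, 0], [1, 1, 2, 1, 1], [1, 0, 1, 1, 1], [1, 0, 1, 1, 1]]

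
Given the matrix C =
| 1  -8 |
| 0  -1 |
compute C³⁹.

[[1, -8], [0, -1]]

C² = I (check: tr C = 0 and det C = -1), so C³⁹ = C since 39 is odd.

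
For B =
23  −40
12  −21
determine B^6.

tr B = 2 and det B = −3, so the characteristic polynomial is λ² − (2)λ + (−3) with roots −1 and 3.
Eigenvectors give P = [[5, 2], [3, 1]] with P⁻¹ = [[−1, 2], [3, −5]], and B = P·diag(−1, 3)·P⁻¹.
Then B^6 = P·diag(1, 729)·P⁻¹ = [[5, 1458], [3, 729]] · [[−1, 2], [3, −5]] = [[4369, −7280], [2184, −3639]].

[[4369, −7280], [2184, −3639]]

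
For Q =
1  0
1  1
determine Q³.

[[1, 0], [3, 1]]

Q = I + N where N = [[0, 0], [1, 0]] is strictly lower-triangular, so N² = 0.
(I + N)³ = I + 3·N = [[1, 0], [3, 1]].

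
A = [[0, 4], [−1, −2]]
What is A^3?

A^2 = [[−4, −8], [2, 0]]
A^3 = [[8, 0], [0, 8]]

[[8, 0], [0, 8]]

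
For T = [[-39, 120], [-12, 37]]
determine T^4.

[[801, -2400], [240, -719]]

tr T = -2 and det T = -3, so the characteristic polynomial is λ² − (-2)λ + (-3) with roots 1 and -3.
Eigenvectors give P = [[3, 10], [1, 3]] with P⁻¹ = [[-3, 10], [1, -3]], and T = P·diag(1, -3)·P⁻¹.
Then T^4 = P·diag(1, 81)·P⁻¹ = [[3, 810], [1, 243]] · [[-3, 10], [1, -3]] = [[801, -2400], [240, -719]].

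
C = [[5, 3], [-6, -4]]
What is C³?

[[17, 9], [-18, -10]]

tr C = 1 and det C = -2, so the characteristic polynomial is λ² − (1)λ + (-2) with roots 2 and -1.
Eigenvectors give P = [[-1, 1], [1, -2]] with P⁻¹ = [[-2, -1], [-1, -1]], and C = P·diag(2, -1)·P⁻¹.
Then C³ = P·diag(8, -1)·P⁻¹ = [[-8, -1], [8, 2]] · [[-2, -1], [-1, -1]] = [[17, 9], [-18, -10]].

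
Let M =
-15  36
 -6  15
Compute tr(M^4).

162

tr M = 0 and det M = -9, so the characteristic polynomial is λ² − (0)λ + (-9) with roots -3 and 3.
Eigenvectors give P = [[3, -2], [1, -1]] with P⁻¹ = [[1, -2], [1, -3]], and M = P·diag(-3, 3)·P⁻¹.
Then M^4 = P·diag(81, 81)·P⁻¹ = [[243, -162], [81, -81]] · [[1, -2], [1, -3]] = [[81, 0], [0, 81]].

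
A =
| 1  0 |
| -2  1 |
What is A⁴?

[[1, 0], [-8, 1]]

A = I + N where N = [[0, 0], [-2, 0]] is strictly lower-triangular, so N² = 0.
(I + N)⁴ = I + 4·N = [[1, 0], [-8, 1]].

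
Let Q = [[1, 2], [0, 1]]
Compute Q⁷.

[[1, 14], [0, 1]]

Q = I + N where N = [[0, 2], [0, 0]] is strictly upper-triangular, so N² = 0.
(I + N)⁷ = I + 7·N = [[1, 14], [0, 1]].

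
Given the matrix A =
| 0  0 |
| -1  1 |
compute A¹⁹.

A² = A (a projection; rank 1, trace 1), so A¹⁹ = A.

[[0, 0], [-1, 1]]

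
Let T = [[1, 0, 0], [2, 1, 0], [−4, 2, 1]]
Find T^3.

T = I + N where N = [[0, 0, 0], [2, 0, 0], [−4, 2, 0]] is strictly lower-triangular, so N^3 = 0.
(I + N)^3 = I + 3·N + 3·N^2 = [[1, 0, 0], [6, 1, 0], [0, 6, 1]].

[[1, 0, 0], [6, 1, 0], [0, 6, 1]]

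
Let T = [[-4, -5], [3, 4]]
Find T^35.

[[-4, -5], [3, 4]]

T² = I (check: tr T = 0 and det T = -1), so T^35 = T since 35 is odd.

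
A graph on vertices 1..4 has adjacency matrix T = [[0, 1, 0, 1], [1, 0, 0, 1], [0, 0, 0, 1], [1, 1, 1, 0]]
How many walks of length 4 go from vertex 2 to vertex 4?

6

The number of length-4 walks from vertex 2 to vertex 4 is entry (2,4) of T⁴, where T is the adjacency matrix.
T² = [[2, 1, 1, 1], [1, 2, 1, 1], [1, 1, 1, 0], [1, 1, 0, 3]]
T³ = [[2, 3, 1, 4], [3, 2, 1, 4], [1, 1, 0, 3], [4, 4, 3, 2]]
T⁴ = [[7, 6, 4, 6], [6, 7, 4, 6], [4, 4, 3, 2], [6, 6, 2, 11]]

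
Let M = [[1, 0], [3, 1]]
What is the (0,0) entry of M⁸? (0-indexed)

1

M = I + N where N = [[0, 0], [3, 0]] is strictly lower-triangular, so N² = 0.
(I + N)⁸ = I + 8·N = [[1, 0], [24, 1]].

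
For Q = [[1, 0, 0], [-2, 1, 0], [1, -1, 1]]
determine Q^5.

[[1, 0, 0], [-10, 1, 0], [25, -5, 1]]

Q = I + N where N = [[0, 0, 0], [-2, 0, 0], [1, -1, 0]] is strictly lower-triangular, so N^3 = 0.
(I + N)^5 = I + 5·N + 10·N^2 = [[1, 0, 0], [-10, 1, 0], [25, -5, 1]].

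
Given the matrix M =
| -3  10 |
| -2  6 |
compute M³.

tr M = 3 and det M = 2, so the characteristic polynomial is λ² − (3)λ + (2) with roots 2 and 1.
Eigenvectors give P = [[2, 5], [1, 2]] with P⁻¹ = [[-2, 5], [1, -2]], and M = P·diag(2, 1)·P⁻¹.
Then M³ = P·diag(8, 1)·P⁻¹ = [[16, 5], [8, 2]] · [[-2, 5], [1, -2]] = [[-27, 70], [-14, 36]].

[[-27, 70], [-14, 36]]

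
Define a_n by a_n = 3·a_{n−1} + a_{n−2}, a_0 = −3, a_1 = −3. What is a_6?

−1407

With companion matrix B = [[3, 1], [1, 0]], [a_n, a_{n−1}]ᵀ = B·[a_{n−1}, a_{n−2}]ᵀ, so [a_6, a_5]ᵀ = B^5·[a_1, a_0]ᵀ.
B^5 = [[360, 109], [109, 33]], giving [a_6, a_5]ᵀ = [[−1407], [−426]].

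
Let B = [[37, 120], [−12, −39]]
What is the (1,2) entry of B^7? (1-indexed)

tr B = −2 and det B = −3, so the characteristic polynomial is λ² − (−2)λ + (−3) with roots −3 and 1.
Eigenvectors give P = [[−3, −10], [1, 3]] with P⁻¹ = [[3, 10], [−1, −3]], and B = P·diag(−3, 1)·P⁻¹.
Then B^7 = P·diag(−2187, 1)·P⁻¹ = [[6561, −10], [−2187, 3]] · [[3, 10], [−1, −3]] = [[19693, 65640], [−6564, −21879]].

65640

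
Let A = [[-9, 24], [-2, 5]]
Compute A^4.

tr A = -4 and det A = 3, so the characteristic polynomial is λ² − (-4)λ + (3) with roots -3 and -1.
Eigenvectors give P = [[-4, -3], [-1, -1]] with P⁻¹ = [[-1, 3], [1, -4]], and A = P·diag(-3, -1)·P⁻¹.
Then A^4 = P·diag(81, 1)·P⁻¹ = [[-324, -3], [-81, -1]] · [[-1, 3], [1, -4]] = [[321, -960], [80, -239]].

[[321, -960], [80, -239]]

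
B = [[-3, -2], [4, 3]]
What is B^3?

[[-3, -2], [4, 3]]

B² = I (check: tr B = 0 and det B = -1), so B^3 = B since 3 is odd.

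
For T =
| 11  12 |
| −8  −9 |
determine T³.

tr T = 2 and det T = −3, so the characteristic polynomial is λ² − (2)λ + (−3) with roots −1 and 3.
Eigenvectors give P = [[−1, 3], [1, −2]] with P⁻¹ = [[2, 3], [1, 1]], and T = P·diag(−1, 3)·P⁻¹.
Then T³ = P·diag(−1, 27)·P⁻¹ = [[1, 81], [−1, −54]] · [[2, 3], [1, 1]] = [[83, 84], [−56, −57]].

[[83, 84], [−56, −57]]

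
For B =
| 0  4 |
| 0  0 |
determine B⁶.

B is strictly triangular, hence nilpotent: B² = 0, so B⁶ = 0.

[[0, 0], [0, 0]]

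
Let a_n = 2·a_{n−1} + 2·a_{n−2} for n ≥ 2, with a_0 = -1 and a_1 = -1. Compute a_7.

-568

With companion matrix A = [[2, 2], [1, 0]], [a_n, a_{n−1}]ᵀ = A·[a_{n−1}, a_{n−2}]ᵀ, so [a_7, a_6]ᵀ = A⁶·[a_1, a_0]ᵀ.
A⁶ = [[328, 240], [120, 88]], giving [a_7, a_6]ᵀ = [[-568], [-208]].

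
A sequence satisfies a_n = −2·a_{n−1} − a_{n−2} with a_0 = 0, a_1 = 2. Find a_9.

With companion matrix B = [[−2, −1], [1, 0]], [a_n, a_{n−1}]ᵀ = B·[a_{n−1}, a_{n−2}]ᵀ, so [a_9, a_8]ᵀ = B⁸·[a_1, a_0]ᵀ.
B⁸ = [[9, 8], [−8, −7]], giving [a_9, a_8]ᵀ = [[18], [−16]].

18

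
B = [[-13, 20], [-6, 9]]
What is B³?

[[-157, 260], [-78, 129]]

tr B = -4 and det B = 3, so the characteristic polynomial is λ² − (-4)λ + (3) with roots -3 and -1.
Eigenvectors give P = [[2, -5], [1, -3]] with P⁻¹ = [[3, -5], [1, -2]], and B = P·diag(-3, -1)·P⁻¹.
Then B³ = P·diag(-27, -1)·P⁻¹ = [[-54, 5], [-27, 3]] · [[3, -5], [1, -2]] = [[-157, 260], [-78, 129]].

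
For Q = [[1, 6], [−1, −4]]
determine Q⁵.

[[61, 186], [−31, −94]]

tr Q = −3 and det Q = 2, so the characteristic polynomial is λ² − (−3)λ + (2) with roots −2 and −1.
Eigenvectors give P = [[2, −3], [−1, 1]] with P⁻¹ = [[−1, −3], [−1, −2]], and Q = P·diag(−2, −1)·P⁻¹.
Then Q⁵ = P·diag(−32, −1)·P⁻¹ = [[−64, 3], [32, −1]] · [[−1, −3], [−1, −2]] = [[61, 186], [−31, −94]].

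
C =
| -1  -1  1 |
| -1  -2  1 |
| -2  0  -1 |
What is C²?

[[0, 3, -3], [1, 5, -4], [4, 2, -1]]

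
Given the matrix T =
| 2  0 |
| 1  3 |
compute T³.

[[8, 0], [19, 27]]

tr T = 5 and det T = 6, so the characteristic polynomial is λ² − (5)λ + (6) with roots 2 and 3.
Eigenvectors give P = [[-1, 0], [1, 1]] with P⁻¹ = [[-1, 0], [1, 1]], and T = P·diag(2, 3)·P⁻¹.
Then T³ = P·diag(8, 27)·P⁻¹ = [[-8, 0], [8, 27]] · [[-1, 0], [1, 1]] = [[8, 0], [19, 27]].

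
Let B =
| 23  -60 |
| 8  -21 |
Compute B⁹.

tr B = 2 and det B = -3, so the characteristic polynomial is λ² − (2)λ + (-3) with roots 3 and -1.
Eigenvectors give P = [[3, -5], [1, -2]] with P⁻¹ = [[2, -5], [1, -3]], and B = P·diag(3, -1)·P⁻¹.
Then B⁹ = P·diag(19683, -1)·P⁻¹ = [[59049, 5], [19683, 2]] · [[2, -5], [1, -3]] = [[118103, -295260], [39368, -98421]].

[[118103, -295260], [39368, -98421]]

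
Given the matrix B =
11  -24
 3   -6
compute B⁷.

tr B = 5 and det B = 6, so the characteristic polynomial is λ² − (5)λ + (6) with roots 3 and 2.
Eigenvectors give P = [[3, -8], [1, -3]] with P⁻¹ = [[3, -8], [1, -3]], and B = P·diag(3, 2)·P⁻¹.
Then B⁷ = P·diag(2187, 128)·P⁻¹ = [[6561, -1024], [2187, -384]] · [[3, -8], [1, -3]] = [[18659, -49416], [6177, -16344]].

[[18659, -49416], [6177, -16344]]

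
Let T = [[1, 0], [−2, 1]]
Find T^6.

T = I + N where N = [[0, 0], [−2, 0]] is strictly lower-triangular, so N^2 = 0.
(I + N)^6 = I + 6·N = [[1, 0], [−12, 1]].

[[1, 0], [−12, 1]]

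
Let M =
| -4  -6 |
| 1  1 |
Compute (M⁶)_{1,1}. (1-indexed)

190

tr M = -3 and det M = 2, so the characteristic polynomial is λ² − (-3)λ + (2) with roots -1 and -2.
Eigenvectors give P = [[-2, 3], [1, -1]] with P⁻¹ = [[1, 3], [1, 2]], and M = P·diag(-1, -2)·P⁻¹.
Then M⁶ = P·diag(1, 64)·P⁻¹ = [[-2, 192], [1, -64]] · [[1, 3], [1, 2]] = [[190, 378], [-63, -125]].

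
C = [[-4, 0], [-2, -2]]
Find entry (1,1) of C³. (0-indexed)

C² = [[16, 0], [12, 4]]
C³ = [[-64, 0], [-56, -8]]

-8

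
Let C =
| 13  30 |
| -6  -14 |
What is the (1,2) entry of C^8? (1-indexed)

tr C = -1 and det C = -2, so the characteristic polynomial is λ² − (-1)λ + (-2) with roots 1 and -2.
Eigenvectors give P = [[5, 2], [-2, -1]] with P⁻¹ = [[1, 2], [-2, -5]], and C = P·diag(1, -2)·P⁻¹.
Then C^8 = P·diag(1, 256)·P⁻¹ = [[5, 512], [-2, -256]] · [[1, 2], [-2, -5]] = [[-1019, -2550], [510, 1276]].

-2550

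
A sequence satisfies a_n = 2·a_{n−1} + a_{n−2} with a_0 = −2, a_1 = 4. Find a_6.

222

With companion matrix Q = [[2, 1], [1, 0]], [a_n, a_{n−1}]ᵀ = Q·[a_{n−1}, a_{n−2}]ᵀ, so [a_6, a_5]ᵀ = Q⁵·[a_1, a_0]ᵀ.
Q⁵ = [[70, 29], [29, 12]], giving [a_6, a_5]ᵀ = [[222], [92]].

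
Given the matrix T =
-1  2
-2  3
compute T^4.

[[-7, 8], [-8, 9]]

T^2 = [[-3, 4], [-4, 5]]
T^3 = [[-5, 6], [-6, 7]]
T^4 = [[-7, 8], [-8, 9]]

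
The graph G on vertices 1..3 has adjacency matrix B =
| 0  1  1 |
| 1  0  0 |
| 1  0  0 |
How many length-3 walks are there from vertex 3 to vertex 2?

0

The number of length-3 walks from vertex 3 to vertex 2 is entry (3,2) of B³, where B is the adjacency matrix.
B² = [[2, 0, 0], [0, 1, 1], [0, 1, 1]]
B³ = [[0, 2, 2], [2, 0, 0], [2, 0, 0]]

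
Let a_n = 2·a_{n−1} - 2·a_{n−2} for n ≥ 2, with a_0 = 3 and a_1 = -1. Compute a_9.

-16

With companion matrix Q = [[2, -2], [1, 0]], [a_n, a_{n−1}]ᵀ = Q·[a_{n−1}, a_{n−2}]ᵀ, so [a_9, a_8]ᵀ = Q⁸·[a_1, a_0]ᵀ.
Q⁸ = [[16, 0], [0, 16]], giving [a_9, a_8]ᵀ = [[-16], [48]].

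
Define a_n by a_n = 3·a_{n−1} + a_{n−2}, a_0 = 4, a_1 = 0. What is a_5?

132

With companion matrix Q = [[3, 1], [1, 0]], [a_n, a_{n−1}]ᵀ = Q·[a_{n−1}, a_{n−2}]ᵀ, so [a_5, a_4]ᵀ = Q⁴·[a_1, a_0]ᵀ.
Q⁴ = [[109, 33], [33, 10]], giving [a_5, a_4]ᵀ = [[132], [40]].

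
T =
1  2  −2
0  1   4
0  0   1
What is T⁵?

[[1, 10, 70], [0, 1, 20], [0, 0, 1]]

T = I + N where N = [[0, 2, −2], [0, 0, 4], [0, 0, 0]] is strictly upper-triangular, so N³ = 0.
(I + N)⁵ = I + 5·N + 10·N² = [[1, 10, 70], [0, 1, 20], [0, 0, 1]].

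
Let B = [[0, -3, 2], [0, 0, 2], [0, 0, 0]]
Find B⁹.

[[0, 0, 0], [0, 0, 0], [0, 0, 0]]

B is strictly triangular, hence nilpotent: B³ = 0, so B⁹ = 0.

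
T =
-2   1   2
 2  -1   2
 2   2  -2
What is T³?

[[-30, -3, 34], [14, -13, 14], [24, 24, -40]]

T² = [[10, 1, -6], [-2, 7, -2], [-4, -4, 12]]
T³ = [[-30, -3, 34], [14, -13, 14], [24, 24, -40]]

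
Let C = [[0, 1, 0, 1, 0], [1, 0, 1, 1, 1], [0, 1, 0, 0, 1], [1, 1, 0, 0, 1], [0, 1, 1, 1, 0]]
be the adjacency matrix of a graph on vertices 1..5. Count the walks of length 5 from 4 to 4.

The number of length-5 walks from vertex 4 to vertex 4 is entry (4,4) of C⁵, where C is the adjacency matrix.
C² = [[2, 1, 1, 1, 2], [1, 4, 1, 2, 2], [1, 1, 2, 2, 1], [1, 2, 2, 3, 1], [2, 2, 1, 1, 3]]
C³ = [[2, 6, 3, 5, 3], [6, 6, 6, 7, 7], [3, 6, 2, 3, 5], [5, 7, 3, 4, 7], [3, 7, 5, 7, 4]]
C⁴ = [[11, 13, 9, 11, 14], [13, 26, 13, 19, 19], [9, 13, 11, 14, 11], [11, 19, 14, 19, 14], [14, 19, 11, 14, 19]]
C⁵ = [[24, 45, 27, 38, 33], [45, 64, 45, 58, 58], [27, 45, 24, 33, 38], [38, 58, 33, 44, 52], [33, 58, 38, 52, 44]]

44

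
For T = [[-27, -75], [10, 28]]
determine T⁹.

[[-101487, -302925], [40390, 120658]]

tr T = 1 and det T = -6, so the characteristic polynomial is λ² − (1)λ + (-6) with roots 3 and -2.
Eigenvectors give P = [[5, -3], [-2, 1]] with P⁻¹ = [[-1, -3], [-2, -5]], and T = P·diag(3, -2)·P⁻¹.
Then T⁹ = P·diag(19683, -512)·P⁻¹ = [[98415, 1536], [-39366, -512]] · [[-1, -3], [-2, -5]] = [[-101487, -302925], [40390, 120658]].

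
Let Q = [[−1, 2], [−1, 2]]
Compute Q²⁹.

Q² = Q (a projection; rank 1, trace 1), so Q²⁹ = Q.

[[−1, 2], [−1, 2]]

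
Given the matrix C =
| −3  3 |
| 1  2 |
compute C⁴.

[[147, −57], [−19, 52]]

C² = [[12, −3], [−1, 7]]
C³ = [[−39, 30], [10, 11]]
C⁴ = [[147, −57], [−19, 52]]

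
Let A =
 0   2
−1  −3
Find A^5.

[[30, 62], [−31, −63]]

tr A = −3 and det A = 2, so the characteristic polynomial is λ² − (−3)λ + (2) with roots −2 and −1.
Eigenvectors give P = [[−1, −2], [1, 1]] with P⁻¹ = [[1, 2], [−1, −1]], and A = P·diag(−2, −1)·P⁻¹.
Then A^5 = P·diag(−32, −1)·P⁻¹ = [[32, 2], [−32, −1]] · [[1, 2], [−1, −1]] = [[30, 62], [−31, −63]].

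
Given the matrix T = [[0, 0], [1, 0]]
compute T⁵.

T is strictly triangular, hence nilpotent: T² = 0, so T⁵ = 0.

[[0, 0], [0, 0]]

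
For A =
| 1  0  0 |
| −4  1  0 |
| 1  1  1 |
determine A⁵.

[[1, 0, 0], [−20, 1, 0], [−35, 5, 1]]

A = I + N where N = [[0, 0, 0], [−4, 0, 0], [1, 1, 0]] is strictly lower-triangular, so N³ = 0.
(I + N)⁵ = I + 5·N + 10·N² = [[1, 0, 0], [−20, 1, 0], [−35, 5, 1]].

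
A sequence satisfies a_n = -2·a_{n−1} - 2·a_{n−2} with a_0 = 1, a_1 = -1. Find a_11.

With companion matrix M = [[-2, -2], [1, 0]], [a_n, a_{n−1}]ᵀ = M·[a_{n−1}, a_{n−2}]ᵀ, so [a_11, a_10]ᵀ = M^10·[a_1, a_0]ᵀ.
M^10 = [[32, 64], [-32, -32]], giving [a_11, a_10]ᵀ = [[32], [0]].

32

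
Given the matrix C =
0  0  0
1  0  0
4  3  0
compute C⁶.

C is strictly triangular, hence nilpotent: C³ = 0, so C⁶ = 0.

[[0, 0, 0], [0, 0, 0], [0, 0, 0]]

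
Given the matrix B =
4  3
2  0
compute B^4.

B^2 = [[22, 12], [8, 6]]
B^3 = [[112, 66], [44, 24]]
B^4 = [[580, 336], [224, 132]]

[[580, 336], [224, 132]]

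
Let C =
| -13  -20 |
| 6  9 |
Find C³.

[[-157, -260], [78, 129]]

tr C = -4 and det C = 3, so the characteristic polynomial is λ² − (-4)λ + (3) with roots -1 and -3.
Eigenvectors give P = [[-5, -2], [3, 1]] with P⁻¹ = [[1, 2], [-3, -5]], and C = P·diag(-1, -3)·P⁻¹.
Then C³ = P·diag(-1, -27)·P⁻¹ = [[5, 54], [-3, -27]] · [[1, 2], [-3, -5]] = [[-157, -260], [78, 129]].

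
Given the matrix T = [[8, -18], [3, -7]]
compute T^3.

[[26, -54], [9, -19]]

tr T = 1 and det T = -2, so the characteristic polynomial is λ² − (1)λ + (-2) with roots -1 and 2.
Eigenvectors give P = [[2, -3], [1, -1]] with P⁻¹ = [[-1, 3], [-1, 2]], and T = P·diag(-1, 2)·P⁻¹.
Then T^3 = P·diag(-1, 8)·P⁻¹ = [[-2, -24], [-1, -8]] · [[-1, 3], [-1, 2]] = [[26, -54], [9, -19]].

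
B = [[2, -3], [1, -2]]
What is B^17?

B² = I (check: tr B = 0 and det B = -1), so B^17 = B since 17 is odd.

[[2, -3], [1, -2]]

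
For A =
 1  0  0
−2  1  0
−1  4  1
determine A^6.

[[1, 0, 0], [−12, 1, 0], [−126, 24, 1]]

A = I + N where N = [[0, 0, 0], [−2, 0, 0], [−1, 4, 0]] is strictly lower-triangular, so N^3 = 0.
(I + N)^6 = I + 6·N + 15·N^2 = [[1, 0, 0], [−12, 1, 0], [−126, 24, 1]].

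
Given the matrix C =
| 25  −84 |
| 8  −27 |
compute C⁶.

[[−4367, 15288], [−1456, 5097]]

tr C = −2 and det C = −3, so the characteristic polynomial is λ² − (−2)λ + (−3) with roots −3 and 1.
Eigenvectors give P = [[3, 7], [1, 2]] with P⁻¹ = [[−2, 7], [1, −3]], and C = P·diag(−3, 1)·P⁻¹.
Then C⁶ = P·diag(729, 1)·P⁻¹ = [[2187, 7], [729, 2]] · [[−2, 7], [1, −3]] = [[−4367, 15288], [−1456, 5097]].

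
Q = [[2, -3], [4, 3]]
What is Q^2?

[[-8, -15], [20, -3]]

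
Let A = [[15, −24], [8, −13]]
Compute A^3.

[[111, −168], [56, −85]]

tr A = 2 and det A = −3, so the characteristic polynomial is λ² − (2)λ + (−3) with roots 3 and −1.
Eigenvectors give P = [[2, −3], [1, −2]] with P⁻¹ = [[2, −3], [1, −2]], and A = P·diag(3, −1)·P⁻¹.
Then A^3 = P·diag(27, −1)·P⁻¹ = [[54, 3], [27, 2]] · [[2, −3], [1, −2]] = [[111, −168], [56, −85]].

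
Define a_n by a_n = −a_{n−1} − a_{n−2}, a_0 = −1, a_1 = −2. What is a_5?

3

With companion matrix Q = [[−1, −1], [1, 0]], [a_n, a_{n−1}]ᵀ = Q·[a_{n−1}, a_{n−2}]ᵀ, so [a_5, a_4]ᵀ = Q⁴·[a_1, a_0]ᵀ.
Q⁴ = [[−1, −1], [1, 0]], giving [a_5, a_4]ᵀ = [[3], [−2]].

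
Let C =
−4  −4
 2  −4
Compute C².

[[8, 32], [−16, 8]]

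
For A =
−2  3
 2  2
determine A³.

A² = [[10, 0], [0, 10]]
A³ = [[−20, 30], [20, 20]]

[[−20, 30], [20, 20]]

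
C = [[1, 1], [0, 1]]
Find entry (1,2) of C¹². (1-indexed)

C = I + N where N = [[0, 1], [0, 0]] is strictly upper-triangular, so N² = 0.
(I + N)¹² = I + 12·N = [[1, 12], [0, 1]].

12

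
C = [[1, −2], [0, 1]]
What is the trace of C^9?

2

C = I + N where N = [[0, −2], [0, 0]] is strictly upper-triangular, so N^2 = 0.
(I + N)^9 = I + 9·N = [[1, −18], [0, 1]].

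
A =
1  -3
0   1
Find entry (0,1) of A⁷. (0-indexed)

-21

A = I + N where N = [[0, -3], [0, 0]] is strictly upper-triangular, so N² = 0.
(I + N)⁷ = I + 7·N = [[1, -21], [0, 1]].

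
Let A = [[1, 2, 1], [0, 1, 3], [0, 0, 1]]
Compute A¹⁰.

A = I + N where N = [[0, 2, 1], [0, 0, 3], [0, 0, 0]] is strictly upper-triangular, so N³ = 0.
(I + N)¹⁰ = I + 10·N + 45·N² = [[1, 20, 280], [0, 1, 30], [0, 0, 1]].

[[1, 20, 280], [0, 1, 30], [0, 0, 1]]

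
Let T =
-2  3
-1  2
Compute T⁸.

[[1, 0], [0, 1]]

T² = I (check: tr T = 0 and det T = -1), so T⁸ = I since 8 is even.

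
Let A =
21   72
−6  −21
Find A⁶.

tr A = 0 and det A = −9, so the characteristic polynomial is λ² − (0)λ + (−9) with roots −3 and 3.
Eigenvectors give P = [[3, −4], [−1, 1]] with P⁻¹ = [[−1, −4], [−1, −3]], and A = P·diag(−3, 3)·P⁻¹.
Then A⁶ = P·diag(729, 729)·P⁻¹ = [[2187, −2916], [−729, 729]] · [[−1, −4], [−1, −3]] = [[729, 0], [0, 729]].

[[729, 0], [0, 729]]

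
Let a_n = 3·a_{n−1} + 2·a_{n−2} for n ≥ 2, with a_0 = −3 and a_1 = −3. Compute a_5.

−651

With companion matrix B = [[3, 2], [1, 0]], [a_n, a_{n−1}]ᵀ = B·[a_{n−1}, a_{n−2}]ᵀ, so [a_5, a_4]ᵀ = B⁴·[a_1, a_0]ᵀ.
B⁴ = [[139, 78], [39, 22]], giving [a_5, a_4]ᵀ = [[−651], [−183]].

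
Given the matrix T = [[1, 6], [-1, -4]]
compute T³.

tr T = -3 and det T = 2, so the characteristic polynomial is λ² − (-3)λ + (2) with roots -2 and -1.
Eigenvectors give P = [[-2, -3], [1, 1]] with P⁻¹ = [[1, 3], [-1, -2]], and T = P·diag(-2, -1)·P⁻¹.
Then T³ = P·diag(-8, -1)·P⁻¹ = [[16, 3], [-8, -1]] · [[1, 3], [-1, -2]] = [[13, 42], [-7, -22]].

[[13, 42], [-7, -22]]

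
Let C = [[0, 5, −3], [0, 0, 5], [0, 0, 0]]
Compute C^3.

[[0, 0, 0], [0, 0, 0], [0, 0, 0]]

C is strictly triangular, hence nilpotent: C^3 = 0, so C^3 = 0.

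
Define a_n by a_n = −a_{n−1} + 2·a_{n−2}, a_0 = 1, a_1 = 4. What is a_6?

With companion matrix C = [[−1, 2], [1, 0]], [a_n, a_{n−1}]ᵀ = C·[a_{n−1}, a_{n−2}]ᵀ, so [a_6, a_5]ᵀ = C⁵·[a_1, a_0]ᵀ.
C⁵ = [[−21, 22], [11, −10]], giving [a_6, a_5]ᵀ = [[−62], [34]].

−62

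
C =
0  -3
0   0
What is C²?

[[0, 0], [0, 0]]

C is strictly triangular, hence nilpotent: C² = 0, so C² = 0.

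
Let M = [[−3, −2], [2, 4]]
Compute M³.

[[−19, −18], [18, 44]]

M² = [[5, −2], [2, 12]]
M³ = [[−19, −18], [18, 44]]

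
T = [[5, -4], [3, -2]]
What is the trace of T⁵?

33

tr T = 3 and det T = 2, so the characteristic polynomial is λ² − (3)λ + (2) with roots 1 and 2.
Eigenvectors give P = [[1, -4], [1, -3]] with P⁻¹ = [[-3, 4], [-1, 1]], and T = P·diag(1, 2)·P⁻¹.
Then T⁵ = P·diag(1, 32)·P⁻¹ = [[1, -128], [1, -96]] · [[-3, 4], [-1, 1]] = [[125, -124], [93, -92]].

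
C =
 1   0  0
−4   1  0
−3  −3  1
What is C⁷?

C = I + N where N = [[0, 0, 0], [−4, 0, 0], [−3, −3, 0]] is strictly lower-triangular, so N³ = 0.
(I + N)⁷ = I + 7·N + 21·N² = [[1, 0, 0], [−28, 1, 0], [231, −21, 1]].

[[1, 0, 0], [−28, 1, 0], [231, −21, 1]]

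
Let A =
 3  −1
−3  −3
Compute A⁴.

A² = [[12, 0], [0, 12]]
A³ = [[36, −12], [−36, −36]]
A⁴ = [[144, 0], [0, 144]]

[[144, 0], [0, 144]]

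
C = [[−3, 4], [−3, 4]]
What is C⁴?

C² = C (a projection; rank 1, trace 1), so C⁴ = C.

[[−3, 4], [−3, 4]]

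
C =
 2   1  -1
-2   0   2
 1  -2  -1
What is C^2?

[[1, 4, 1], [-2, -6, 0], [5, 3, -4]]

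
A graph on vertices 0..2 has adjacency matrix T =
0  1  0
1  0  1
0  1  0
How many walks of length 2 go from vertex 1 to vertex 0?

0

The number of length-2 walks from vertex 1 to vertex 0 is entry (1,0) of T², where T is the adjacency matrix.
T² = [[1, 0, 1], [0, 2, 0], [1, 0, 1]]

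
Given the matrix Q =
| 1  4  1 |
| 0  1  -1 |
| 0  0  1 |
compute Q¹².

Q = I + N where N = [[0, 4, 1], [0, 0, -1], [0, 0, 0]] is strictly upper-triangular, so N³ = 0.
(I + N)¹² = I + 12·N + 66·N² = [[1, 48, -252], [0, 1, -12], [0, 0, 1]].

[[1, 48, -252], [0, 1, -12], [0, 0, 1]]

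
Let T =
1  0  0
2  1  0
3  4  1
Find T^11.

[[1, 0, 0], [22, 1, 0], [473, 44, 1]]

T = I + N where N = [[0, 0, 0], [2, 0, 0], [3, 4, 0]] is strictly lower-triangular, so N^3 = 0.
(I + N)^11 = I + 11·N + 55·N^2 = [[1, 0, 0], [22, 1, 0], [473, 44, 1]].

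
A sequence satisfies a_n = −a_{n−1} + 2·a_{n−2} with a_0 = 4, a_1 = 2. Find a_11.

−1362

With companion matrix T = [[−1, 2], [1, 0]], [a_n, a_{n−1}]ᵀ = T·[a_{n−1}, a_{n−2}]ᵀ, so [a_11, a_10]ᵀ = T^10·[a_1, a_0]ᵀ.
T^10 = [[683, −682], [−341, 342]], giving [a_11, a_10]ᵀ = [[−1362], [686]].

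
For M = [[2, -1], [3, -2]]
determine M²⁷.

[[2, -1], [3, -2]]

M² = I (check: tr M = 0 and det M = -1), so M²⁷ = M since 27 is odd.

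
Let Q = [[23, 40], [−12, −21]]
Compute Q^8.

[[39361, 65600], [−19680, −32799]]

tr Q = 2 and det Q = −3, so the characteristic polynomial is λ² − (2)λ + (−3) with roots −1 and 3.
Eigenvectors give P = [[−5, −2], [3, 1]] with P⁻¹ = [[1, 2], [−3, −5]], and Q = P·diag(−1, 3)·P⁻¹.
Then Q^8 = P·diag(1, 6561)·P⁻¹ = [[−5, −13122], [3, 6561]] · [[1, 2], [−3, −5]] = [[39361, 65600], [−19680, −32799]].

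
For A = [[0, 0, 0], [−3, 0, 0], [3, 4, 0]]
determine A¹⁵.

[[0, 0, 0], [0, 0, 0], [0, 0, 0]]

A is strictly triangular, hence nilpotent: A³ = 0, so A¹⁵ = 0.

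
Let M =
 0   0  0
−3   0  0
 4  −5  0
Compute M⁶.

M is strictly triangular, hence nilpotent: M³ = 0, so M⁶ = 0.

[[0, 0, 0], [0, 0, 0], [0, 0, 0]]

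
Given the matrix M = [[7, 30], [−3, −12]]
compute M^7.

[[18403, 61770], [−6177, −20718]]

tr M = −5 and det M = 6, so the characteristic polynomial is λ² − (−5)λ + (6) with roots −3 and −2.
Eigenvectors give P = [[−3, 10], [1, −3]] with P⁻¹ = [[3, 10], [1, 3]], and M = P·diag(−3, −2)·P⁻¹.
Then M^7 = P·diag(−2187, −128)·P⁻¹ = [[6561, −1280], [−2187, 384]] · [[3, 10], [1, 3]] = [[18403, 61770], [−6177, −20718]].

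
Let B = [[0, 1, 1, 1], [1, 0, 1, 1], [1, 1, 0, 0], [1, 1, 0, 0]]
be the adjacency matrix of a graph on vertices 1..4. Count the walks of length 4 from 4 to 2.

The number of length-4 walks from vertex 4 to vertex 2 is entry (4,2) of B⁴, where B is the adjacency matrix.
B² = [[3, 2, 1, 1], [2, 3, 1, 1], [1, 1, 2, 2], [1, 1, 2, 2]]
B³ = [[4, 5, 5, 5], [5, 4, 5, 5], [5, 5, 2, 2], [5, 5, 2, 2]]
B⁴ = [[15, 14, 9, 9], [14, 15, 9, 9], [9, 9, 10, 10], [9, 9, 10, 10]]

9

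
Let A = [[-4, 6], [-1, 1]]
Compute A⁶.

[[190, -378], [63, -125]]

tr A = -3 and det A = 2, so the characteristic polynomial is λ² − (-3)λ + (2) with roots -1 and -2.
Eigenvectors give P = [[-2, -3], [-1, -1]] with P⁻¹ = [[1, -3], [-1, 2]], and A = P·diag(-1, -2)·P⁻¹.
Then A⁶ = P·diag(1, 64)·P⁻¹ = [[-2, -192], [-1, -64]] · [[1, -3], [-1, 2]] = [[190, -378], [63, -125]].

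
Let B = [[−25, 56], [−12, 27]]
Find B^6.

[[−4367, 10192], [−2184, 5097]]

tr B = 2 and det B = −3, so the characteristic polynomial is λ² − (2)λ + (−3) with roots −1 and 3.
Eigenvectors give P = [[−7, 2], [−3, 1]] with P⁻¹ = [[−1, 2], [−3, 7]], and B = P·diag(−1, 3)·P⁻¹.
Then B^6 = P·diag(1, 729)·P⁻¹ = [[−7, 1458], [−3, 729]] · [[−1, 2], [−3, 7]] = [[−4367, 10192], [−2184, 5097]].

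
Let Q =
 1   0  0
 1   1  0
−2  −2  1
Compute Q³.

[[1, 0, 0], [3, 1, 0], [−12, −6, 1]]

Q = I + N where N = [[0, 0, 0], [1, 0, 0], [−2, −2, 0]] is strictly lower-triangular, so N³ = 0.
(I + N)³ = I + 3·N + 3·N² = [[1, 0, 0], [3, 1, 0], [−12, −6, 1]].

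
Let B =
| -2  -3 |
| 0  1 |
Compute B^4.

[[16, 15], [0, 1]]

B^2 = [[4, 3], [0, 1]]
B^3 = [[-8, -9], [0, 1]]
B^4 = [[16, 15], [0, 1]]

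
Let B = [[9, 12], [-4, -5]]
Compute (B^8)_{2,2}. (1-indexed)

-19679

tr B = 4 and det B = 3, so the characteristic polynomial is λ² − (4)λ + (3) with roots 1 and 3.
Eigenvectors give P = [[3, 2], [-2, -1]] with P⁻¹ = [[-1, -2], [2, 3]], and B = P·diag(1, 3)·P⁻¹.
Then B^8 = P·diag(1, 6561)·P⁻¹ = [[3, 13122], [-2, -6561]] · [[-1, -2], [2, 3]] = [[26241, 39360], [-13120, -19679]].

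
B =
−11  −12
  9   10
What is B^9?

tr B = −1 and det B = −2, so the characteristic polynomial is λ² − (−1)λ + (−2) with roots −2 and 1.
Eigenvectors give P = [[4, −1], [−3, 1]] with P⁻¹ = [[1, 1], [3, 4]], and B = P·diag(−2, 1)·P⁻¹.
Then B^9 = P·diag(−512, 1)·P⁻¹ = [[−2048, −1], [1536, 1]] · [[1, 1], [3, 4]] = [[−2051, −2052], [1539, 1540]].

[[−2051, −2052], [1539, 1540]]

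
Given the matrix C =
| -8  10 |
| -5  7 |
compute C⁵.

tr C = -1 and det C = -6, so the characteristic polynomial is λ² − (-1)λ + (-6) with roots -3 and 2.
Eigenvectors give P = [[2, -1], [1, -1]] with P⁻¹ = [[1, -1], [1, -2]], and C = P·diag(-3, 2)·P⁻¹.
Then C⁵ = P·diag(-243, 32)·P⁻¹ = [[-486, -32], [-243, -32]] · [[1, -1], [1, -2]] = [[-518, 550], [-275, 307]].

[[-518, 550], [-275, 307]]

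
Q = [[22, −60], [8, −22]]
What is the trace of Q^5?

tr Q = 0 and det Q = −4, so the characteristic polynomial is λ² − (0)λ + (−4) with roots −2 and 2.
Eigenvectors give P = [[−5, 3], [−2, 1]] with P⁻¹ = [[1, −3], [2, −5]], and Q = P·diag(−2, 2)·P⁻¹.
Then Q^5 = P·diag(−32, 32)·P⁻¹ = [[160, 96], [64, 32]] · [[1, −3], [2, −5]] = [[352, −960], [128, −352]].

0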